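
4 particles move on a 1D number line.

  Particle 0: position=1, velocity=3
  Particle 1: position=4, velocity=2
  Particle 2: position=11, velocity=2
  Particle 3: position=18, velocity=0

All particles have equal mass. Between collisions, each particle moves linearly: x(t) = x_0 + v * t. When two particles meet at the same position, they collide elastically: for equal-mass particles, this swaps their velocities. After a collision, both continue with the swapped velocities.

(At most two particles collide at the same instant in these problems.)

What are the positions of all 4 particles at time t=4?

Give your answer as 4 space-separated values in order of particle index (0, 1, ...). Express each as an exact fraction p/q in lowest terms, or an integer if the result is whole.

Answer: 12 13 18 19

Derivation:
Collision at t=3: particles 0 and 1 swap velocities; positions: p0=10 p1=10 p2=17 p3=18; velocities now: v0=2 v1=3 v2=2 v3=0
Collision at t=7/2: particles 2 and 3 swap velocities; positions: p0=11 p1=23/2 p2=18 p3=18; velocities now: v0=2 v1=3 v2=0 v3=2
Advance to t=4 (no further collisions before then); velocities: v0=2 v1=3 v2=0 v3=2; positions = 12 13 18 19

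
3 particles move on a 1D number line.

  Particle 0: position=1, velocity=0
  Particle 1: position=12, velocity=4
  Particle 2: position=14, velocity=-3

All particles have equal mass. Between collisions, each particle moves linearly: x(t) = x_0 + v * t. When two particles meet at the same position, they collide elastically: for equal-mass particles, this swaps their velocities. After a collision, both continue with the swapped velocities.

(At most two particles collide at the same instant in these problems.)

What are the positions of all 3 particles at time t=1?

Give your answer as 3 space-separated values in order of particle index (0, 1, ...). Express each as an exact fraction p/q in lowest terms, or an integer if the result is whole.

Collision at t=2/7: particles 1 and 2 swap velocities; positions: p0=1 p1=92/7 p2=92/7; velocities now: v0=0 v1=-3 v2=4
Advance to t=1 (no further collisions before then); velocities: v0=0 v1=-3 v2=4; positions = 1 11 16

Answer: 1 11 16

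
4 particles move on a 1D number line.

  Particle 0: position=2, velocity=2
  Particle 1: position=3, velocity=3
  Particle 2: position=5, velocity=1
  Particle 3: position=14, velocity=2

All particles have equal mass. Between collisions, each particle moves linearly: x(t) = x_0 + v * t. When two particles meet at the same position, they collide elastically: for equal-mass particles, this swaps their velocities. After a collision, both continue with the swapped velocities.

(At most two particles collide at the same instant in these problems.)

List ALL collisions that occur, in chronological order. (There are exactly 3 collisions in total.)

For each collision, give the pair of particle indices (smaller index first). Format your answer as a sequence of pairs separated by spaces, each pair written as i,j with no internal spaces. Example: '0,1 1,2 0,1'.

Collision at t=1: particles 1 and 2 swap velocities; positions: p0=4 p1=6 p2=6 p3=16; velocities now: v0=2 v1=1 v2=3 v3=2
Collision at t=3: particles 0 and 1 swap velocities; positions: p0=8 p1=8 p2=12 p3=20; velocities now: v0=1 v1=2 v2=3 v3=2
Collision at t=11: particles 2 and 3 swap velocities; positions: p0=16 p1=24 p2=36 p3=36; velocities now: v0=1 v1=2 v2=2 v3=3

Answer: 1,2 0,1 2,3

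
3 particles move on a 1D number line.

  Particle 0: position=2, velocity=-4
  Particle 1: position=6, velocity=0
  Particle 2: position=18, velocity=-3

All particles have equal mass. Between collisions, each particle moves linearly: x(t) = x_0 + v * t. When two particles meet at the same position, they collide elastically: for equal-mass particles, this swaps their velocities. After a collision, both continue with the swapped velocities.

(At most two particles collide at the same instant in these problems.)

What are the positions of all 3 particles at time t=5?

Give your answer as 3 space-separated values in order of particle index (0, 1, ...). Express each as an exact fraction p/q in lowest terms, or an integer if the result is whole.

Answer: -18 3 6

Derivation:
Collision at t=4: particles 1 and 2 swap velocities; positions: p0=-14 p1=6 p2=6; velocities now: v0=-4 v1=-3 v2=0
Advance to t=5 (no further collisions before then); velocities: v0=-4 v1=-3 v2=0; positions = -18 3 6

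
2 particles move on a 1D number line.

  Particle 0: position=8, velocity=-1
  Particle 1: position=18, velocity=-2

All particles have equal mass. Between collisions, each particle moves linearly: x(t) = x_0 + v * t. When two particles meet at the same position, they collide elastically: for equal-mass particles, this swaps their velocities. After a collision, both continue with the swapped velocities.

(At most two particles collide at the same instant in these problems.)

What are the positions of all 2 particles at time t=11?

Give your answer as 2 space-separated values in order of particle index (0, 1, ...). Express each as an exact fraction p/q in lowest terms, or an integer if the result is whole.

Collision at t=10: particles 0 and 1 swap velocities; positions: p0=-2 p1=-2; velocities now: v0=-2 v1=-1
Advance to t=11 (no further collisions before then); velocities: v0=-2 v1=-1; positions = -4 -3

Answer: -4 -3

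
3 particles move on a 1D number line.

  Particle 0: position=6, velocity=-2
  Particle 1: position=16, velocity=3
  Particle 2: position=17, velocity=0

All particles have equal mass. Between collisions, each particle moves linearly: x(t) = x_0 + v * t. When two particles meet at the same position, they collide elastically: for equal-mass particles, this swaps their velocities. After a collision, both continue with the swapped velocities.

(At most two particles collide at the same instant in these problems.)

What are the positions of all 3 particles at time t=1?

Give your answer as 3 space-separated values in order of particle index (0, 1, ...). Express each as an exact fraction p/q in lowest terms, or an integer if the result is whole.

Answer: 4 17 19

Derivation:
Collision at t=1/3: particles 1 and 2 swap velocities; positions: p0=16/3 p1=17 p2=17; velocities now: v0=-2 v1=0 v2=3
Advance to t=1 (no further collisions before then); velocities: v0=-2 v1=0 v2=3; positions = 4 17 19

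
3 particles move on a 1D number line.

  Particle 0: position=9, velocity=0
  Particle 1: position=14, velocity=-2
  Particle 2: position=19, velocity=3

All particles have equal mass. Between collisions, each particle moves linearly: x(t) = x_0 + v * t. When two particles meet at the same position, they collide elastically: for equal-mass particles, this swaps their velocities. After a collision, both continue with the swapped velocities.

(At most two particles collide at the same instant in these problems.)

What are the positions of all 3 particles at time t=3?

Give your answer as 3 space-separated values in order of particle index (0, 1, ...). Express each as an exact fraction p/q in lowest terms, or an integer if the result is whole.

Answer: 8 9 28

Derivation:
Collision at t=5/2: particles 0 and 1 swap velocities; positions: p0=9 p1=9 p2=53/2; velocities now: v0=-2 v1=0 v2=3
Advance to t=3 (no further collisions before then); velocities: v0=-2 v1=0 v2=3; positions = 8 9 28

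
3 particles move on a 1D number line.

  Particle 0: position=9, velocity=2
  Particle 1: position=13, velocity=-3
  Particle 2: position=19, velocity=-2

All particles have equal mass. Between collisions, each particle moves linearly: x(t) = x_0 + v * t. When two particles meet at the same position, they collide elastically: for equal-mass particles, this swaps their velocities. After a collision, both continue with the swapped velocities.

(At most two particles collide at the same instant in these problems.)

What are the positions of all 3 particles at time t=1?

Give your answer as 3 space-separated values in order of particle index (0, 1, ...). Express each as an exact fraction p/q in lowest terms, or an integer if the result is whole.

Answer: 10 11 17

Derivation:
Collision at t=4/5: particles 0 and 1 swap velocities; positions: p0=53/5 p1=53/5 p2=87/5; velocities now: v0=-3 v1=2 v2=-2
Advance to t=1 (no further collisions before then); velocities: v0=-3 v1=2 v2=-2; positions = 10 11 17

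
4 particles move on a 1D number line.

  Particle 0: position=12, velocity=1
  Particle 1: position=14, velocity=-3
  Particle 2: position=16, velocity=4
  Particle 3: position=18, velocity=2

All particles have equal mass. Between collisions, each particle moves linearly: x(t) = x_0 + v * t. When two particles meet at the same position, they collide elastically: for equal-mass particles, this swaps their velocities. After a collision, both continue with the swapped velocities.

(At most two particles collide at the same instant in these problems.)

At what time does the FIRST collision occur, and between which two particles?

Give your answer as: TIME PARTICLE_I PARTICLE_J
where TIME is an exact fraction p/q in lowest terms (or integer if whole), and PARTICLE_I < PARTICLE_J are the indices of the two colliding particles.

Answer: 1/2 0 1

Derivation:
Pair (0,1): pos 12,14 vel 1,-3 -> gap=2, closing at 4/unit, collide at t=1/2
Pair (1,2): pos 14,16 vel -3,4 -> not approaching (rel speed -7 <= 0)
Pair (2,3): pos 16,18 vel 4,2 -> gap=2, closing at 2/unit, collide at t=1
Earliest collision: t=1/2 between 0 and 1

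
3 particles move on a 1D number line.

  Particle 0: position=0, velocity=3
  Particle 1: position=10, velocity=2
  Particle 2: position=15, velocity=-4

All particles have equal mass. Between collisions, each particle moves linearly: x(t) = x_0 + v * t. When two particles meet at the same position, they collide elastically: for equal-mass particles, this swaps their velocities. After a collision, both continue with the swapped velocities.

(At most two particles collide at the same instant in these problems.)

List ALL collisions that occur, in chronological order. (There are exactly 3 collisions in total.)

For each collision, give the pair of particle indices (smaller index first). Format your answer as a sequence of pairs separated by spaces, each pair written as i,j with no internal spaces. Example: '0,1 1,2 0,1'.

Answer: 1,2 0,1 1,2

Derivation:
Collision at t=5/6: particles 1 and 2 swap velocities; positions: p0=5/2 p1=35/3 p2=35/3; velocities now: v0=3 v1=-4 v2=2
Collision at t=15/7: particles 0 and 1 swap velocities; positions: p0=45/7 p1=45/7 p2=100/7; velocities now: v0=-4 v1=3 v2=2
Collision at t=10: particles 1 and 2 swap velocities; positions: p0=-25 p1=30 p2=30; velocities now: v0=-4 v1=2 v2=3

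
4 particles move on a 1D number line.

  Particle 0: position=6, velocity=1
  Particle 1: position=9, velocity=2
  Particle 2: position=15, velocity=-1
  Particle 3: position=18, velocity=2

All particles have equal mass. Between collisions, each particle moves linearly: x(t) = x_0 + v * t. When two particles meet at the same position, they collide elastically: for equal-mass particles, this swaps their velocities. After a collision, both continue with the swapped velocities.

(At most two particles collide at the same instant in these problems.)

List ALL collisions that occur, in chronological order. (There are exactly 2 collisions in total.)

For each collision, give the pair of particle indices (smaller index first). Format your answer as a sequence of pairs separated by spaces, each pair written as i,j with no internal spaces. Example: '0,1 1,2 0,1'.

Answer: 1,2 0,1

Derivation:
Collision at t=2: particles 1 and 2 swap velocities; positions: p0=8 p1=13 p2=13 p3=22; velocities now: v0=1 v1=-1 v2=2 v3=2
Collision at t=9/2: particles 0 and 1 swap velocities; positions: p0=21/2 p1=21/2 p2=18 p3=27; velocities now: v0=-1 v1=1 v2=2 v3=2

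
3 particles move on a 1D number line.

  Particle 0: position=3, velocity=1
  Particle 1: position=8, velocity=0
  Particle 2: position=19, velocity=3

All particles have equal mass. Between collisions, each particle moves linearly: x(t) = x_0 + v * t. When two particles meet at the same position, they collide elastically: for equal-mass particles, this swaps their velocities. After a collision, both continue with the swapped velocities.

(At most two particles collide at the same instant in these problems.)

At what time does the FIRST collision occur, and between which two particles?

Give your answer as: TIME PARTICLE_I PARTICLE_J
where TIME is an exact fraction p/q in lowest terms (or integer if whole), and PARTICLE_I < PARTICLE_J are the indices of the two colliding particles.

Answer: 5 0 1

Derivation:
Pair (0,1): pos 3,8 vel 1,0 -> gap=5, closing at 1/unit, collide at t=5
Pair (1,2): pos 8,19 vel 0,3 -> not approaching (rel speed -3 <= 0)
Earliest collision: t=5 between 0 and 1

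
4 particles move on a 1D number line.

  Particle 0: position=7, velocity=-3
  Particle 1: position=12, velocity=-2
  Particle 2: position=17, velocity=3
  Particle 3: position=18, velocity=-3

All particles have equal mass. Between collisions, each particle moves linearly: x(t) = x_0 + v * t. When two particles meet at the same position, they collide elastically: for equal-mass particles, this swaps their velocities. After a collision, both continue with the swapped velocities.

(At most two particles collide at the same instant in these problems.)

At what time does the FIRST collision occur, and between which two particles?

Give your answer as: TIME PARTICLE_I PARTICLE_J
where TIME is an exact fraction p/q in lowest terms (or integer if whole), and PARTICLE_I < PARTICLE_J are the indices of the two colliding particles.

Answer: 1/6 2 3

Derivation:
Pair (0,1): pos 7,12 vel -3,-2 -> not approaching (rel speed -1 <= 0)
Pair (1,2): pos 12,17 vel -2,3 -> not approaching (rel speed -5 <= 0)
Pair (2,3): pos 17,18 vel 3,-3 -> gap=1, closing at 6/unit, collide at t=1/6
Earliest collision: t=1/6 between 2 and 3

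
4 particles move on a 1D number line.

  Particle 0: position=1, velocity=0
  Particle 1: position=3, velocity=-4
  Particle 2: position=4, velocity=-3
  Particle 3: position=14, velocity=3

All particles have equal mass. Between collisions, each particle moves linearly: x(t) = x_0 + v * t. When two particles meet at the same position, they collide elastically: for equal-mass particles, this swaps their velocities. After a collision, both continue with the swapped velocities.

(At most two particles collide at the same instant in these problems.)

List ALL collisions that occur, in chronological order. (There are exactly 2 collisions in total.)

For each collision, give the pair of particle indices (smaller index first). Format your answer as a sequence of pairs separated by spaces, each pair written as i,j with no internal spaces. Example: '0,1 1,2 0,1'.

Answer: 0,1 1,2

Derivation:
Collision at t=1/2: particles 0 and 1 swap velocities; positions: p0=1 p1=1 p2=5/2 p3=31/2; velocities now: v0=-4 v1=0 v2=-3 v3=3
Collision at t=1: particles 1 and 2 swap velocities; positions: p0=-1 p1=1 p2=1 p3=17; velocities now: v0=-4 v1=-3 v2=0 v3=3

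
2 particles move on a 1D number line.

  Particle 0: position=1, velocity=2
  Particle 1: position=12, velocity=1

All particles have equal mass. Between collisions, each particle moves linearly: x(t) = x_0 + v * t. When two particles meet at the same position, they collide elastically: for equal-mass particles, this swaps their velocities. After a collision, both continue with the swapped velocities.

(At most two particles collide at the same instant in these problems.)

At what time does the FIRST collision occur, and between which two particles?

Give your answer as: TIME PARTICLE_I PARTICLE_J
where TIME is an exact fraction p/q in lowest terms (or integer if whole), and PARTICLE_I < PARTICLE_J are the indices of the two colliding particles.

Pair (0,1): pos 1,12 vel 2,1 -> gap=11, closing at 1/unit, collide at t=11
Earliest collision: t=11 between 0 and 1

Answer: 11 0 1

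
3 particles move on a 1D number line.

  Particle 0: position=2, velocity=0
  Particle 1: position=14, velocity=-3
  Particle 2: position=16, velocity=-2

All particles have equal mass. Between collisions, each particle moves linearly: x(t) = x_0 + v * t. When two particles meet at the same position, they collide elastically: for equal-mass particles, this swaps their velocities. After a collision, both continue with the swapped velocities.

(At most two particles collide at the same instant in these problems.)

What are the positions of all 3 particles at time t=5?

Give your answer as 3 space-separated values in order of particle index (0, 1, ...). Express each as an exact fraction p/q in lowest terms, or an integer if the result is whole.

Answer: -1 2 6

Derivation:
Collision at t=4: particles 0 and 1 swap velocities; positions: p0=2 p1=2 p2=8; velocities now: v0=-3 v1=0 v2=-2
Advance to t=5 (no further collisions before then); velocities: v0=-3 v1=0 v2=-2; positions = -1 2 6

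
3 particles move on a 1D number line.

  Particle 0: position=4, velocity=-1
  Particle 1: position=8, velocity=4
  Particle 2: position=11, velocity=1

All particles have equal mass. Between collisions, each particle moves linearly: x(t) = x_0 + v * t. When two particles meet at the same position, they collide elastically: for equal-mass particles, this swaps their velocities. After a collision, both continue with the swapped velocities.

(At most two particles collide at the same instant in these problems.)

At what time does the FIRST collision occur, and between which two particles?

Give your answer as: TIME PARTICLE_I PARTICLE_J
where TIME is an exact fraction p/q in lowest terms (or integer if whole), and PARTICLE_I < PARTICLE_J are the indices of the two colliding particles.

Answer: 1 1 2

Derivation:
Pair (0,1): pos 4,8 vel -1,4 -> not approaching (rel speed -5 <= 0)
Pair (1,2): pos 8,11 vel 4,1 -> gap=3, closing at 3/unit, collide at t=1
Earliest collision: t=1 between 1 and 2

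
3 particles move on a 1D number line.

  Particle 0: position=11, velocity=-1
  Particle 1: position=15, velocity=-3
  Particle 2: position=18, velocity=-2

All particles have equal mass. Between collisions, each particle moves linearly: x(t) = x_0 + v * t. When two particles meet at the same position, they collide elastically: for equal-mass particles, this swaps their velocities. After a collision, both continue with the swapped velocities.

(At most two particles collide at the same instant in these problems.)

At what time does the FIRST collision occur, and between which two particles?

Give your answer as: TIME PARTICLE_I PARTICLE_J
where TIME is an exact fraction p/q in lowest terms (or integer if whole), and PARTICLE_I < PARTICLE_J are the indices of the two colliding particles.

Answer: 2 0 1

Derivation:
Pair (0,1): pos 11,15 vel -1,-3 -> gap=4, closing at 2/unit, collide at t=2
Pair (1,2): pos 15,18 vel -3,-2 -> not approaching (rel speed -1 <= 0)
Earliest collision: t=2 between 0 and 1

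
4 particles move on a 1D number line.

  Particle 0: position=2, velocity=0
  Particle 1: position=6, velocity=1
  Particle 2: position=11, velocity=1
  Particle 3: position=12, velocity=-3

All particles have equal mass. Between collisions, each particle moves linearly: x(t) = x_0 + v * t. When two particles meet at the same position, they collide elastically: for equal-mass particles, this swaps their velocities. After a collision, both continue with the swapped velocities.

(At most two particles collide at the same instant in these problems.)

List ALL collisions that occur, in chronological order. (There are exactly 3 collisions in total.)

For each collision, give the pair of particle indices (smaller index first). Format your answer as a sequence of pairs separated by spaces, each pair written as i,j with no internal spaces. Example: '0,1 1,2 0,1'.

Answer: 2,3 1,2 0,1

Derivation:
Collision at t=1/4: particles 2 and 3 swap velocities; positions: p0=2 p1=25/4 p2=45/4 p3=45/4; velocities now: v0=0 v1=1 v2=-3 v3=1
Collision at t=3/2: particles 1 and 2 swap velocities; positions: p0=2 p1=15/2 p2=15/2 p3=25/2; velocities now: v0=0 v1=-3 v2=1 v3=1
Collision at t=10/3: particles 0 and 1 swap velocities; positions: p0=2 p1=2 p2=28/3 p3=43/3; velocities now: v0=-3 v1=0 v2=1 v3=1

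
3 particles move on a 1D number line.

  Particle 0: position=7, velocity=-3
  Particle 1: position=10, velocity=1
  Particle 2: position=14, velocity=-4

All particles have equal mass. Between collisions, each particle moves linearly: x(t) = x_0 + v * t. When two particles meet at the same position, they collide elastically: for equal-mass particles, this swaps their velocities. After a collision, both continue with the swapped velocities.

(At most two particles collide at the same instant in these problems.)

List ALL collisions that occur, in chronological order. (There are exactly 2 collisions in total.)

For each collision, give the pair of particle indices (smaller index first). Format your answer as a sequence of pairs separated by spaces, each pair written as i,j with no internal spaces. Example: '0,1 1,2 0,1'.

Answer: 1,2 0,1

Derivation:
Collision at t=4/5: particles 1 and 2 swap velocities; positions: p0=23/5 p1=54/5 p2=54/5; velocities now: v0=-3 v1=-4 v2=1
Collision at t=7: particles 0 and 1 swap velocities; positions: p0=-14 p1=-14 p2=17; velocities now: v0=-4 v1=-3 v2=1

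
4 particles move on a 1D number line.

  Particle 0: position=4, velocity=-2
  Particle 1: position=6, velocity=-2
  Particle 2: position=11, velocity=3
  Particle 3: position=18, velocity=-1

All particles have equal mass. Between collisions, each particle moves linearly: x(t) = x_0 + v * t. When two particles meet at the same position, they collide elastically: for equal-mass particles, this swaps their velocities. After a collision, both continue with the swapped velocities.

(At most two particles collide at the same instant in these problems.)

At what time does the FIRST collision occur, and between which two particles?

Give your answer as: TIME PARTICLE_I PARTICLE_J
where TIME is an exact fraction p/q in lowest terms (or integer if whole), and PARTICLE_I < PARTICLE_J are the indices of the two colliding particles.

Pair (0,1): pos 4,6 vel -2,-2 -> not approaching (rel speed 0 <= 0)
Pair (1,2): pos 6,11 vel -2,3 -> not approaching (rel speed -5 <= 0)
Pair (2,3): pos 11,18 vel 3,-1 -> gap=7, closing at 4/unit, collide at t=7/4
Earliest collision: t=7/4 between 2 and 3

Answer: 7/4 2 3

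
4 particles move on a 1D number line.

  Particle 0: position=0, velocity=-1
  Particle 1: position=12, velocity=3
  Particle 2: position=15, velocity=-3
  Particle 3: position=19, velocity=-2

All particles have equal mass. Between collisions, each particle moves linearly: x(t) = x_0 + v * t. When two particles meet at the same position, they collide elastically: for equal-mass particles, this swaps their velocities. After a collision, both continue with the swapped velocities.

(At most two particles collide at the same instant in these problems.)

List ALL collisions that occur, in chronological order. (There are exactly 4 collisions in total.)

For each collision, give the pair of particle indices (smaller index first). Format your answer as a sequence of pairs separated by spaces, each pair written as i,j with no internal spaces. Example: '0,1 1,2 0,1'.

Collision at t=1/2: particles 1 and 2 swap velocities; positions: p0=-1/2 p1=27/2 p2=27/2 p3=18; velocities now: v0=-1 v1=-3 v2=3 v3=-2
Collision at t=7/5: particles 2 and 3 swap velocities; positions: p0=-7/5 p1=54/5 p2=81/5 p3=81/5; velocities now: v0=-1 v1=-3 v2=-2 v3=3
Collision at t=15/2: particles 0 and 1 swap velocities; positions: p0=-15/2 p1=-15/2 p2=4 p3=69/2; velocities now: v0=-3 v1=-1 v2=-2 v3=3
Collision at t=19: particles 1 and 2 swap velocities; positions: p0=-42 p1=-19 p2=-19 p3=69; velocities now: v0=-3 v1=-2 v2=-1 v3=3

Answer: 1,2 2,3 0,1 1,2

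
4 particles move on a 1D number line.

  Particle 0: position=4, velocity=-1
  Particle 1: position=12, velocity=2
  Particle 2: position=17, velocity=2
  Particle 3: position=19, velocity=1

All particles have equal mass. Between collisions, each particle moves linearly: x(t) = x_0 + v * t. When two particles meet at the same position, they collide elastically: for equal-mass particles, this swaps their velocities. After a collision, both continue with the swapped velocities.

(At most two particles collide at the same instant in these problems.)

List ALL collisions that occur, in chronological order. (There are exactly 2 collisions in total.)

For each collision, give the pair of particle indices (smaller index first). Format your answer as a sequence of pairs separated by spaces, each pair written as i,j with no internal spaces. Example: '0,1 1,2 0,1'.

Answer: 2,3 1,2

Derivation:
Collision at t=2: particles 2 and 3 swap velocities; positions: p0=2 p1=16 p2=21 p3=21; velocities now: v0=-1 v1=2 v2=1 v3=2
Collision at t=7: particles 1 and 2 swap velocities; positions: p0=-3 p1=26 p2=26 p3=31; velocities now: v0=-1 v1=1 v2=2 v3=2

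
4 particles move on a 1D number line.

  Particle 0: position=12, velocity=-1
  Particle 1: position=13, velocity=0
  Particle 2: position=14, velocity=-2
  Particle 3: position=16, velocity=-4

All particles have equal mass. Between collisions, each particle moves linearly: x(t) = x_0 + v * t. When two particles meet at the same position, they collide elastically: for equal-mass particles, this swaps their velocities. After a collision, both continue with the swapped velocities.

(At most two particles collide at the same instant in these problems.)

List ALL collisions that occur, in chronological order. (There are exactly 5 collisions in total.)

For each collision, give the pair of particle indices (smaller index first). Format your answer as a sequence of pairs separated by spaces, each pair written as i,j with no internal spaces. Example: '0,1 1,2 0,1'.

Answer: 1,2 2,3 1,2 0,1 1,2

Derivation:
Collision at t=1/2: particles 1 and 2 swap velocities; positions: p0=23/2 p1=13 p2=13 p3=14; velocities now: v0=-1 v1=-2 v2=0 v3=-4
Collision at t=3/4: particles 2 and 3 swap velocities; positions: p0=45/4 p1=25/2 p2=13 p3=13; velocities now: v0=-1 v1=-2 v2=-4 v3=0
Collision at t=1: particles 1 and 2 swap velocities; positions: p0=11 p1=12 p2=12 p3=13; velocities now: v0=-1 v1=-4 v2=-2 v3=0
Collision at t=4/3: particles 0 and 1 swap velocities; positions: p0=32/3 p1=32/3 p2=34/3 p3=13; velocities now: v0=-4 v1=-1 v2=-2 v3=0
Collision at t=2: particles 1 and 2 swap velocities; positions: p0=8 p1=10 p2=10 p3=13; velocities now: v0=-4 v1=-2 v2=-1 v3=0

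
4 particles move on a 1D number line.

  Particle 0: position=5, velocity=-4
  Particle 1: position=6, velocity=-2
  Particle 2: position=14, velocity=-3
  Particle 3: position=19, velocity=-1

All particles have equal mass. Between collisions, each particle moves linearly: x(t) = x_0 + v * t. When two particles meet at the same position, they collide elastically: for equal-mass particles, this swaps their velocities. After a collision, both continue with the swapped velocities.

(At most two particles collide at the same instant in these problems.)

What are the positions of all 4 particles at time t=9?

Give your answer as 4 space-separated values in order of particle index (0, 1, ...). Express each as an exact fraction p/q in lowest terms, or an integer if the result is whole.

Collision at t=8: particles 1 and 2 swap velocities; positions: p0=-27 p1=-10 p2=-10 p3=11; velocities now: v0=-4 v1=-3 v2=-2 v3=-1
Advance to t=9 (no further collisions before then); velocities: v0=-4 v1=-3 v2=-2 v3=-1; positions = -31 -13 -12 10

Answer: -31 -13 -12 10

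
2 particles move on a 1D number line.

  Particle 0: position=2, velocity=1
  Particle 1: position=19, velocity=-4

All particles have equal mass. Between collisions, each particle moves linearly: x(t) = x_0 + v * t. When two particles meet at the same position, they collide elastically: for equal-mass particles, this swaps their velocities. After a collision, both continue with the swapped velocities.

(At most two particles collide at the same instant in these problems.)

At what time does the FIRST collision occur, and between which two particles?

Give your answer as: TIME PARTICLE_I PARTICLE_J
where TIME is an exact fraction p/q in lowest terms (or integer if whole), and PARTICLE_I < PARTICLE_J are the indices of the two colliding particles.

Pair (0,1): pos 2,19 vel 1,-4 -> gap=17, closing at 5/unit, collide at t=17/5
Earliest collision: t=17/5 between 0 and 1

Answer: 17/5 0 1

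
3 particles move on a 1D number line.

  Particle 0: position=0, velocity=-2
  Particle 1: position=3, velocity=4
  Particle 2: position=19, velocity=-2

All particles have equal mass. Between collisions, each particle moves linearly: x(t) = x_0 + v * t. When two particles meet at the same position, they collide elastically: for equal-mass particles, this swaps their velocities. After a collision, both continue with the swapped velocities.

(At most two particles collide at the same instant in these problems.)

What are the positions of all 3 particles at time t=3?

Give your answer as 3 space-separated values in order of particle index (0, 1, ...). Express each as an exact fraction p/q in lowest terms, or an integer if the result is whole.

Answer: -6 13 15

Derivation:
Collision at t=8/3: particles 1 and 2 swap velocities; positions: p0=-16/3 p1=41/3 p2=41/3; velocities now: v0=-2 v1=-2 v2=4
Advance to t=3 (no further collisions before then); velocities: v0=-2 v1=-2 v2=4; positions = -6 13 15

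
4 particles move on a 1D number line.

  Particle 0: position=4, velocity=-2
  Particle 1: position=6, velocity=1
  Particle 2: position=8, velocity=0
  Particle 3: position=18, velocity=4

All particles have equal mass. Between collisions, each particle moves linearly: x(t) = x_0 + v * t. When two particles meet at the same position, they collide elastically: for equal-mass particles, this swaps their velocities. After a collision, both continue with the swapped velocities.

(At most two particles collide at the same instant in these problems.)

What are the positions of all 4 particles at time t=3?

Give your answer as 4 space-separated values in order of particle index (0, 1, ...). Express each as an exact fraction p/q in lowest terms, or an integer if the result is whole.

Collision at t=2: particles 1 and 2 swap velocities; positions: p0=0 p1=8 p2=8 p3=26; velocities now: v0=-2 v1=0 v2=1 v3=4
Advance to t=3 (no further collisions before then); velocities: v0=-2 v1=0 v2=1 v3=4; positions = -2 8 9 30

Answer: -2 8 9 30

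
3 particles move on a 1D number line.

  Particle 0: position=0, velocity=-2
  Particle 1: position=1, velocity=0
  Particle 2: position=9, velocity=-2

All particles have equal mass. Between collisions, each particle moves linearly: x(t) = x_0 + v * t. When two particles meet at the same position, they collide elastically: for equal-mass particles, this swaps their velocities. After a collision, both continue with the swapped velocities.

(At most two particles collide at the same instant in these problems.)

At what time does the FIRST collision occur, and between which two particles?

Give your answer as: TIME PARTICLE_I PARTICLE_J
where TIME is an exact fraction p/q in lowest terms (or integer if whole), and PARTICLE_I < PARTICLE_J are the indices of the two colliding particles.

Pair (0,1): pos 0,1 vel -2,0 -> not approaching (rel speed -2 <= 0)
Pair (1,2): pos 1,9 vel 0,-2 -> gap=8, closing at 2/unit, collide at t=4
Earliest collision: t=4 between 1 and 2

Answer: 4 1 2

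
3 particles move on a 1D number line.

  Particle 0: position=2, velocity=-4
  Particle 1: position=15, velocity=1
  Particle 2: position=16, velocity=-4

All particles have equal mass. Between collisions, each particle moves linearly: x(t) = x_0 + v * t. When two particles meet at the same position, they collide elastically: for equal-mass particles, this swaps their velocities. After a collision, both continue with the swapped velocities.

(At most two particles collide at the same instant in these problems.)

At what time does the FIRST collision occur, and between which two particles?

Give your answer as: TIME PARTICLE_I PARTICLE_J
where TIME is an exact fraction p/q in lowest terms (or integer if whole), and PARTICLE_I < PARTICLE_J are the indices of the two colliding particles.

Pair (0,1): pos 2,15 vel -4,1 -> not approaching (rel speed -5 <= 0)
Pair (1,2): pos 15,16 vel 1,-4 -> gap=1, closing at 5/unit, collide at t=1/5
Earliest collision: t=1/5 between 1 and 2

Answer: 1/5 1 2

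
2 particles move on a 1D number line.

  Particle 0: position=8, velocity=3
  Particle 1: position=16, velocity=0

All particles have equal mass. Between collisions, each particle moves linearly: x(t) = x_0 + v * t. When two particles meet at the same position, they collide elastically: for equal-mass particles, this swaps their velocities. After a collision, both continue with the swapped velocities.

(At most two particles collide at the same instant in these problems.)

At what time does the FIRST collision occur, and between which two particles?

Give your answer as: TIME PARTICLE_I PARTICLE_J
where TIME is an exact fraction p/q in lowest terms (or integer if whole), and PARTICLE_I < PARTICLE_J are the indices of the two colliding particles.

Answer: 8/3 0 1

Derivation:
Pair (0,1): pos 8,16 vel 3,0 -> gap=8, closing at 3/unit, collide at t=8/3
Earliest collision: t=8/3 between 0 and 1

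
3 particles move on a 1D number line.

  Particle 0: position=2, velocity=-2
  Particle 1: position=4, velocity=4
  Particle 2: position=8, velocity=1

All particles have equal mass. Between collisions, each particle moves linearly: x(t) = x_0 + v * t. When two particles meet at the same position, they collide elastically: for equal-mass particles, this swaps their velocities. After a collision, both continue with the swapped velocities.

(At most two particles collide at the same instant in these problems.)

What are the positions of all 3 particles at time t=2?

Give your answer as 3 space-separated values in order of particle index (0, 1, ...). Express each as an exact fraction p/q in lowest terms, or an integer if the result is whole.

Answer: -2 10 12

Derivation:
Collision at t=4/3: particles 1 and 2 swap velocities; positions: p0=-2/3 p1=28/3 p2=28/3; velocities now: v0=-2 v1=1 v2=4
Advance to t=2 (no further collisions before then); velocities: v0=-2 v1=1 v2=4; positions = -2 10 12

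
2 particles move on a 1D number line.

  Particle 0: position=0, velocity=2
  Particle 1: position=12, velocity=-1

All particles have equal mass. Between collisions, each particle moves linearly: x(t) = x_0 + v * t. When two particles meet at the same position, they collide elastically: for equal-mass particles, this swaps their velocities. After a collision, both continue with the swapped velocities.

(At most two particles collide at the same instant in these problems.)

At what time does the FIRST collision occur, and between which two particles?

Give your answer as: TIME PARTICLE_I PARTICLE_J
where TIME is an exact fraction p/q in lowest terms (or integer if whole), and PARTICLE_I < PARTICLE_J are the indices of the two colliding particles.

Pair (0,1): pos 0,12 vel 2,-1 -> gap=12, closing at 3/unit, collide at t=4
Earliest collision: t=4 between 0 and 1

Answer: 4 0 1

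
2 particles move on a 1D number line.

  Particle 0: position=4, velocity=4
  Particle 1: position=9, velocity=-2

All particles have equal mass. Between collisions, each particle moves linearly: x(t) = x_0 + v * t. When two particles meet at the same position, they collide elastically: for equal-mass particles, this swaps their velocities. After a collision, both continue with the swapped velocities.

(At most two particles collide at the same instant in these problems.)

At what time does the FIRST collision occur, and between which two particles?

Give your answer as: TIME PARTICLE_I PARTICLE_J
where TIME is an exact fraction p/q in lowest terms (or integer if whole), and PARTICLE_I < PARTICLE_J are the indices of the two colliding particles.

Answer: 5/6 0 1

Derivation:
Pair (0,1): pos 4,9 vel 4,-2 -> gap=5, closing at 6/unit, collide at t=5/6
Earliest collision: t=5/6 between 0 and 1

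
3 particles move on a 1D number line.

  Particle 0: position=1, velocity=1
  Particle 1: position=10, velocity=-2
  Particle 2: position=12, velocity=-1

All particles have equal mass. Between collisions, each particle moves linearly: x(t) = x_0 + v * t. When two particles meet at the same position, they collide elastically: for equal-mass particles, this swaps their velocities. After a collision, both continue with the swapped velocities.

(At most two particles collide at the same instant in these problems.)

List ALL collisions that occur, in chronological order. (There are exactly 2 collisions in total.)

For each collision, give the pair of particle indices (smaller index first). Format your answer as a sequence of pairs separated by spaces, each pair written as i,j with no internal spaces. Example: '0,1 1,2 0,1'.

Answer: 0,1 1,2

Derivation:
Collision at t=3: particles 0 and 1 swap velocities; positions: p0=4 p1=4 p2=9; velocities now: v0=-2 v1=1 v2=-1
Collision at t=11/2: particles 1 and 2 swap velocities; positions: p0=-1 p1=13/2 p2=13/2; velocities now: v0=-2 v1=-1 v2=1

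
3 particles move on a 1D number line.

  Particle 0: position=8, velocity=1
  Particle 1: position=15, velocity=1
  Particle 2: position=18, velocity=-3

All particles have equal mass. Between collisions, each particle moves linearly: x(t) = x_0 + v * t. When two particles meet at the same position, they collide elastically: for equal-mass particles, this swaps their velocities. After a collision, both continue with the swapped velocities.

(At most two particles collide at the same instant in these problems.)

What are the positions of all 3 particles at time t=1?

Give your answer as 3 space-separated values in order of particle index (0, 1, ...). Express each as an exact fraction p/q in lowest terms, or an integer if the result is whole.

Collision at t=3/4: particles 1 and 2 swap velocities; positions: p0=35/4 p1=63/4 p2=63/4; velocities now: v0=1 v1=-3 v2=1
Advance to t=1 (no further collisions before then); velocities: v0=1 v1=-3 v2=1; positions = 9 15 16

Answer: 9 15 16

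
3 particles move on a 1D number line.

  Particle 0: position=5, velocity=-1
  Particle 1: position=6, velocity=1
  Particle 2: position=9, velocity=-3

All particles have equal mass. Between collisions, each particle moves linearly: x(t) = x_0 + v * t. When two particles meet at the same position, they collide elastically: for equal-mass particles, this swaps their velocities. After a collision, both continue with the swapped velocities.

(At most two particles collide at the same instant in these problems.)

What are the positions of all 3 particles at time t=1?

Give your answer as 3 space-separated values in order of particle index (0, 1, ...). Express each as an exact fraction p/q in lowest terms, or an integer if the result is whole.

Answer: 4 6 7

Derivation:
Collision at t=3/4: particles 1 and 2 swap velocities; positions: p0=17/4 p1=27/4 p2=27/4; velocities now: v0=-1 v1=-3 v2=1
Advance to t=1 (no further collisions before then); velocities: v0=-1 v1=-3 v2=1; positions = 4 6 7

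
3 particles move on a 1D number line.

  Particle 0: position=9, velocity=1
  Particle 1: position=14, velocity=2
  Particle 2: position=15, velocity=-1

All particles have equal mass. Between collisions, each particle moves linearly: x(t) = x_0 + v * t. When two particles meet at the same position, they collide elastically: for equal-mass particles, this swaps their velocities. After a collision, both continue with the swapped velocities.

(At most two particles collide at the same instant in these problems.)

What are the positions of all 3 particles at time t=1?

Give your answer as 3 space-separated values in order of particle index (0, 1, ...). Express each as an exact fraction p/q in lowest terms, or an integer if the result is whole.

Answer: 10 14 16

Derivation:
Collision at t=1/3: particles 1 and 2 swap velocities; positions: p0=28/3 p1=44/3 p2=44/3; velocities now: v0=1 v1=-1 v2=2
Advance to t=1 (no further collisions before then); velocities: v0=1 v1=-1 v2=2; positions = 10 14 16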